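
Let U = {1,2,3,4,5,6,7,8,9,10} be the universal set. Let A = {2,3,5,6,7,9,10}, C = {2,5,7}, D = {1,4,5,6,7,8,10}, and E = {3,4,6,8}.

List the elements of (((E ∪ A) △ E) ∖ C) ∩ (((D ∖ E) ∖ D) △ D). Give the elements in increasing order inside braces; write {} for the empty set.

{10}

E ∪ A = {2,3,4,5,6,7,8,9,10}
(E ∪ A) △ E = {2,5,7,9,10}
((E ∪ A) △ E) ∖ C = {9,10}
D ∖ E = {1,5,7,10}
(D ∖ E) ∖ D = {}
((D ∖ E) ∖ D) △ D = {1,4,5,6,7,8,10}
(((E ∪ A) △ E) ∖ C) ∩ (((D ∖ E) ∖ D) △ D) = {10}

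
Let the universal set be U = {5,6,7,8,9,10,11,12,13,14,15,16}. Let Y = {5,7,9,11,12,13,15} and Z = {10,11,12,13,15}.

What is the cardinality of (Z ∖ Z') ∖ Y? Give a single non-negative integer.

1

Z' = {5,6,7,8,9,14,16}
Z ∖ Z' = {10,11,12,13,15}
(Z ∖ Z') ∖ Y = {10}
|(Z ∖ Z') ∖ Y| = 1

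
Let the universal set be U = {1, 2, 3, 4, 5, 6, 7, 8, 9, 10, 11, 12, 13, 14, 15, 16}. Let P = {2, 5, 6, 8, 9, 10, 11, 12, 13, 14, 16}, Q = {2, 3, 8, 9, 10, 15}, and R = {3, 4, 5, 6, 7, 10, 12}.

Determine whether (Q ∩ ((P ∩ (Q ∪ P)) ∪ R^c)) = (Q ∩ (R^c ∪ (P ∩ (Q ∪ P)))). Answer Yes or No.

Yes

Q ∪ P = {2, 3, 5, 6, 8, 9, 10, 11, 12, 13, 14, 15, 16}
P ∩ (Q ∪ P) = {2, 5, 6, 8, 9, 10, 11, 12, 13, 14, 16}
R^c = {1, 2, 8, 9, 11, 13, 14, 15, 16}
(P ∩ (Q ∪ P)) ∪ R^c = {1, 2, 5, 6, 8, 9, 10, 11, 12, 13, 14, 15, 16}
Q ∩ ((P ∩ (Q ∪ P)) ∪ R^c) = {2, 8, 9, 10, 15}
R^c ∪ (P ∩ (Q ∪ P)) = {1, 2, 5, 6, 8, 9, 10, 11, 12, 13, 14, 15, 16}
Q ∩ (R^c ∪ (P ∩ (Q ∪ P))) = {2, 8, 9, 10, 15}
Both equal {2, 8, 9, 10, 15}, so Q ∩ ((P ∩ (Q ∪ P)) ∪ R^c) = Q ∩ (R^c ∪ (P ∩ (Q ∪ P))).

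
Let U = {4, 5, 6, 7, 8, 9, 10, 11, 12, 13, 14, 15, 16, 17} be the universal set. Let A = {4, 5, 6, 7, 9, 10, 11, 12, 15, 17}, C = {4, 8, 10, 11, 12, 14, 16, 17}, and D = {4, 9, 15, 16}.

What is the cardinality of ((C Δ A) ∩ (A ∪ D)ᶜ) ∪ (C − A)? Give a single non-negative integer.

C Δ A = {5, 6, 7, 8, 9, 14, 15, 16}
A ∪ D = {4, 5, 6, 7, 9, 10, 11, 12, 15, 16, 17}
(A ∪ D)ᶜ = {8, 13, 14}
(C Δ A) ∩ (A ∪ D)ᶜ = {8, 14}
C − A = {8, 14, 16}
((C Δ A) ∩ (A ∪ D)ᶜ) ∪ (C − A) = {8, 14, 16}
|((C Δ A) ∩ (A ∪ D)ᶜ) ∪ (C − A)| = 3

3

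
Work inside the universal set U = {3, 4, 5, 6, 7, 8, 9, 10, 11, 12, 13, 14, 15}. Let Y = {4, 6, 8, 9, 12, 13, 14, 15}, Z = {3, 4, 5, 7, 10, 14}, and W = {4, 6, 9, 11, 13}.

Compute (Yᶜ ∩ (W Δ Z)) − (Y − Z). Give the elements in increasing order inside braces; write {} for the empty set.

{3, 5, 7, 10, 11}

Yᶜ = {3, 5, 7, 10, 11}
W Δ Z = {3, 5, 6, 7, 9, 10, 11, 13, 14}
Yᶜ ∩ (W Δ Z) = {3, 5, 7, 10, 11}
Y − Z = {6, 8, 9, 12, 13, 15}
(Yᶜ ∩ (W Δ Z)) − (Y − Z) = {3, 5, 7, 10, 11}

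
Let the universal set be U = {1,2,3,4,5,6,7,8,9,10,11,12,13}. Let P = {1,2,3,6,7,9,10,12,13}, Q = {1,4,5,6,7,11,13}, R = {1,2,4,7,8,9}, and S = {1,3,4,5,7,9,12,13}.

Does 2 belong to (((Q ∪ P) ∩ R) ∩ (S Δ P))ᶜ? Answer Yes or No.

2 ∉ Q and 2 ∈ P, so 2 ∈ Q ∪ P
2 ∈ (Q ∪ P) and 2 ∈ R, so 2 ∈ (Q ∪ P) ∩ R
2 ∉ S and 2 ∈ P, so 2 ∈ S Δ P
2 ∈ ((Q ∪ P) ∩ R) and 2 ∈ (S Δ P), so 2 ∈ ((Q ∪ P) ∩ R) ∩ (S Δ P)
2 ∉ (((Q ∪ P) ∩ R) ∩ (S Δ P))ᶜ since 2 ∈ (((Q ∪ P) ∩ R) ∩ (S Δ P))

No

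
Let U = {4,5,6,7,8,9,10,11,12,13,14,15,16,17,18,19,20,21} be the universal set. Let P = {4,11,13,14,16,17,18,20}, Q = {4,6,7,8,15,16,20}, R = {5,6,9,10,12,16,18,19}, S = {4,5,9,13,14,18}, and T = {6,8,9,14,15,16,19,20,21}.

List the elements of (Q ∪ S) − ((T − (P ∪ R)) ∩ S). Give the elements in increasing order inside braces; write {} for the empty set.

{4,5,6,7,8,9,13,14,15,16,18,20}

Q ∪ S = {4,5,6,7,8,9,13,14,15,16,18,20}
P ∪ R = {4,5,6,9,10,11,12,13,14,16,17,18,19,20}
T − (P ∪ R) = {8,15,21}
(T − (P ∪ R)) ∩ S = {}
(Q ∪ S) − ((T − (P ∪ R)) ∩ S) = {4,5,6,7,8,9,13,14,15,16,18,20}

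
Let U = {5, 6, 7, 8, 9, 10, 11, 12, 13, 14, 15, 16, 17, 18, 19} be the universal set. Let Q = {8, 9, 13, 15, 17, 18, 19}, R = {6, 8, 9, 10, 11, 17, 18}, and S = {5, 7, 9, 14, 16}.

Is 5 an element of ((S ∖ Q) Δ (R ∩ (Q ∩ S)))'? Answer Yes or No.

5 ∈ S and 5 ∉ Q, so 5 ∈ S ∖ Q
5 ∉ Q and 5 ∈ S, so 5 ∉ Q ∩ S
5 ∉ R and 5 ∉ (Q ∩ S), so 5 ∉ R ∩ (Q ∩ S)
5 ∈ (S ∖ Q) and 5 ∉ (R ∩ (Q ∩ S)), so 5 ∈ (S ∖ Q) Δ (R ∩ (Q ∩ S))
5 ∉ ((S ∖ Q) Δ (R ∩ (Q ∩ S)))' since 5 ∈ ((S ∖ Q) Δ (R ∩ (Q ∩ S)))

No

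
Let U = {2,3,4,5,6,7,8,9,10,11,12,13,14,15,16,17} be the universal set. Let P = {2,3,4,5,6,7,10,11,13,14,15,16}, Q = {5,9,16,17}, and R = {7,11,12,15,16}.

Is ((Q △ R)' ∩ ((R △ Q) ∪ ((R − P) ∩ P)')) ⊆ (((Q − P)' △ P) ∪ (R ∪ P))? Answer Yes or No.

Q △ R = {5,7,9,11,12,15,17}
(Q △ R)' = {2,3,4,6,8,10,13,14,16}
R △ Q = {5,7,9,11,12,15,17}
R − P = {12}
(R − P) ∩ P = {}
((R − P) ∩ P)' = {2,3,4,5,6,7,8,9,10,11,12,13,14,15,16,17}
(R △ Q) ∪ ((R − P) ∩ P)' = {2,3,4,5,6,7,8,9,10,11,12,13,14,15,16,17}
(Q △ R)' ∩ ((R △ Q) ∪ ((R − P) ∩ P)') = {2,3,4,6,8,10,13,14,16}
Q − P = {9,17}
(Q − P)' = {2,3,4,5,6,7,8,10,11,12,13,14,15,16}
(Q − P)' △ P = {8,12}
R ∪ P = {2,3,4,5,6,7,10,11,12,13,14,15,16}
((Q − P)' △ P) ∪ (R ∪ P) = {2,3,4,5,6,7,8,10,11,12,13,14,15,16}
Every element of {2,3,4,6,8,10,13,14,16} is in {2,3,4,5,6,7,8,10,11,12,13,14,15,16}, so (Q △ R)' ∩ ((R △ Q) ∪ ((R − P) ∩ P)') ⊆ ((Q − P)' △ P) ∪ (R ∪ P).

Yes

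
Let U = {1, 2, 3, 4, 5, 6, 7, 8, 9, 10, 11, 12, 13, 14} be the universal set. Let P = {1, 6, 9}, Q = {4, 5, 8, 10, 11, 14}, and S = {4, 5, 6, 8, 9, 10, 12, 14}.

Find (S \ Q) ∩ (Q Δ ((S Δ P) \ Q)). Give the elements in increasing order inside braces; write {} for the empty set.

S \ Q = {6, 9, 12}
S Δ P = {1, 4, 5, 8, 10, 12, 14}
(S Δ P) \ Q = {1, 12}
Q Δ ((S Δ P) \ Q) = {1, 4, 5, 8, 10, 11, 12, 14}
(S \ Q) ∩ (Q Δ ((S Δ P) \ Q)) = {12}

{12}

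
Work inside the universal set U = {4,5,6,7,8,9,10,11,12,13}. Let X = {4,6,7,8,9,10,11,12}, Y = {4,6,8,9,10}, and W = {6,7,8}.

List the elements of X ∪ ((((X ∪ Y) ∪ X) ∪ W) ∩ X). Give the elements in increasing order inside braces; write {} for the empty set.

{4,6,7,8,9,10,11,12}

X ∪ Y = {4,6,7,8,9,10,11,12}
(X ∪ Y) ∪ X = {4,6,7,8,9,10,11,12}
((X ∪ Y) ∪ X) ∪ W = {4,6,7,8,9,10,11,12}
(((X ∪ Y) ∪ X) ∪ W) ∩ X = {4,6,7,8,9,10,11,12}
X ∪ ((((X ∪ Y) ∪ X) ∪ W) ∩ X) = {4,6,7,8,9,10,11,12}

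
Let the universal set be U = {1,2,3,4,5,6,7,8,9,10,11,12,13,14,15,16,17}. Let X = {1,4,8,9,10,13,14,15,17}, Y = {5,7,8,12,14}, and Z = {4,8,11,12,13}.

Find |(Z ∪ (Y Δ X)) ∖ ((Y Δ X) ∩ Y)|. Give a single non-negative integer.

9

Y Δ X = {1,4,5,7,9,10,12,13,15,17}
Z ∪ (Y Δ X) = {1,4,5,7,8,9,10,11,12,13,15,17}
(Y Δ X) ∩ Y = {5,7,12}
(Z ∪ (Y Δ X)) ∖ ((Y Δ X) ∩ Y) = {1,4,8,9,10,11,13,15,17}
|(Z ∪ (Y Δ X)) ∖ ((Y Δ X) ∩ Y)| = 9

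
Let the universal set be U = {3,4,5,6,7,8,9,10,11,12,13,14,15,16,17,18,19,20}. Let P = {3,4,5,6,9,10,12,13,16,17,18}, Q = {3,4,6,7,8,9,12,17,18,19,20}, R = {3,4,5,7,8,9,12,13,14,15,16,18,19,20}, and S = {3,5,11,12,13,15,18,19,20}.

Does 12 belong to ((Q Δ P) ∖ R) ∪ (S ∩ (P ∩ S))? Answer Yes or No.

Yes

12 ∈ Q and 12 ∈ P, so 12 ∉ Q Δ P
12 ∉ (Q Δ P) and 12 ∈ R, so 12 ∉ (Q Δ P) ∖ R
12 ∈ P and 12 ∈ S, so 12 ∈ P ∩ S
12 ∈ S and 12 ∈ (P ∩ S), so 12 ∈ S ∩ (P ∩ S)
12 ∉ ((Q Δ P) ∖ R) and 12 ∈ (S ∩ (P ∩ S)), so 12 ∈ ((Q Δ P) ∖ R) ∪ (S ∩ (P ∩ S))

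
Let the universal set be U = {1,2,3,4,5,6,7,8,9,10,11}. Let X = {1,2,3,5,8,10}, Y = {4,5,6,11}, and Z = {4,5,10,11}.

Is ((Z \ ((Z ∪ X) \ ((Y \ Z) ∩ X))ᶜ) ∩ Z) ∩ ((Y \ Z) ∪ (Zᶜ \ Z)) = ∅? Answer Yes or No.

Yes

Z ∪ X = {1,2,3,4,5,8,10,11}
Y \ Z = {6}
(Y \ Z) ∩ X = {}
(Z ∪ X) \ ((Y \ Z) ∩ X) = {1,2,3,4,5,8,10,11}
((Z ∪ X) \ ((Y \ Z) ∩ X))ᶜ = {6,7,9}
Z \ ((Z ∪ X) \ ((Y \ Z) ∩ X))ᶜ = {4,5,10,11}
(Z \ ((Z ∪ X) \ ((Y \ Z) ∩ X))ᶜ) ∩ Z = {4,5,10,11}
Zᶜ = {1,2,3,6,7,8,9}
Zᶜ \ Z = {1,2,3,6,7,8,9}
(Y \ Z) ∪ (Zᶜ \ Z) = {1,2,3,6,7,8,9}
{4,5,10,11} and {1,2,3,6,7,8,9} share no elements.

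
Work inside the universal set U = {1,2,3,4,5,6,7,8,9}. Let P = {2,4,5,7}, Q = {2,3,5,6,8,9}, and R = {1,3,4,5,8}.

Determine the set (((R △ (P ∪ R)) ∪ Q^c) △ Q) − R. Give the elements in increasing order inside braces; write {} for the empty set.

{6,7,9}

P ∪ R = {1,2,3,4,5,7,8}
R △ (P ∪ R) = {2,7}
Q^c = {1,4,7}
(R △ (P ∪ R)) ∪ Q^c = {1,2,4,7}
((R △ (P ∪ R)) ∪ Q^c) △ Q = {1,3,4,5,6,7,8,9}
(((R △ (P ∪ R)) ∪ Q^c) △ Q) − R = {6,7,9}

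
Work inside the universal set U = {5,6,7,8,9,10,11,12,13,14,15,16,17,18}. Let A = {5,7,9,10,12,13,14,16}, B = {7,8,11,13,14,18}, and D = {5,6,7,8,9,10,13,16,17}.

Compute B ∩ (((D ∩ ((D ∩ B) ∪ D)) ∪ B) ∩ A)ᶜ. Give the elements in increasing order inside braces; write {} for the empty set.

{8,11,18}

D ∩ B = {7,8,13}
(D ∩ B) ∪ D = {5,6,7,8,9,10,13,16,17}
D ∩ ((D ∩ B) ∪ D) = {5,6,7,8,9,10,13,16,17}
(D ∩ ((D ∩ B) ∪ D)) ∪ B = {5,6,7,8,9,10,11,13,14,16,17,18}
((D ∩ ((D ∩ B) ∪ D)) ∪ B) ∩ A = {5,7,9,10,13,14,16}
(((D ∩ ((D ∩ B) ∪ D)) ∪ B) ∩ A)ᶜ = {6,8,11,12,15,17,18}
B ∩ (((D ∩ ((D ∩ B) ∪ D)) ∪ B) ∩ A)ᶜ = {8,11,18}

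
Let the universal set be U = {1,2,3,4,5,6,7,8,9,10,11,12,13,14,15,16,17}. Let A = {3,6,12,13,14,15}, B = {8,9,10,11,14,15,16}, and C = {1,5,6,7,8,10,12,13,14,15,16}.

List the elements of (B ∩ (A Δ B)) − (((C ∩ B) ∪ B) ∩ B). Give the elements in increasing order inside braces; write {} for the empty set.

A Δ B = {3,6,8,9,10,11,12,13,16}
B ∩ (A Δ B) = {8,9,10,11,16}
C ∩ B = {8,10,14,15,16}
(C ∩ B) ∪ B = {8,9,10,11,14,15,16}
((C ∩ B) ∪ B) ∩ B = {8,9,10,11,14,15,16}
(B ∩ (A Δ B)) − (((C ∩ B) ∪ B) ∩ B) = {}

{}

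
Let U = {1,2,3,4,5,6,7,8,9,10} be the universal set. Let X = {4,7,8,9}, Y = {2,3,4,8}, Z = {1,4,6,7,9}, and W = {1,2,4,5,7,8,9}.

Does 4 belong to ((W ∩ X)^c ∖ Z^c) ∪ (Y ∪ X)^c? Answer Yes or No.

4 ∈ W and 4 ∈ X, so 4 ∈ W ∩ X
4 ∉ (W ∩ X)^c since 4 ∈ (W ∩ X)
4 ∈ Z, so 4 ∉ Z^c
4 ∉ (W ∩ X)^c and 4 ∉ Z^c, so 4 ∉ (W ∩ X)^c ∖ Z^c
4 ∈ Y and 4 ∈ X, so 4 ∈ Y ∪ X
4 ∉ (Y ∪ X)^c since 4 ∈ (Y ∪ X)
4 ∉ ((W ∩ X)^c ∖ Z^c) and 4 ∉ (Y ∪ X)^c, so 4 ∉ ((W ∩ X)^c ∖ Z^c) ∪ (Y ∪ X)^c

No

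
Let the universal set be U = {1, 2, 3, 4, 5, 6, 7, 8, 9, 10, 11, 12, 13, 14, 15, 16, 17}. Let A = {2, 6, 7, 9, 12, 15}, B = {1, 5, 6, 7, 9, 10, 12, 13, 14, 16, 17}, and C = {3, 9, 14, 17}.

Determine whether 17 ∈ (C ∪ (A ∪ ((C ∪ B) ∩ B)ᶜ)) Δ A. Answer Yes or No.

17 ∈ C and 17 ∈ B, so 17 ∈ C ∪ B
17 ∈ (C ∪ B) and 17 ∈ B, so 17 ∈ (C ∪ B) ∩ B
17 ∉ ((C ∪ B) ∩ B)ᶜ since 17 ∈ ((C ∪ B) ∩ B)
17 ∉ A and 17 ∉ ((C ∪ B) ∩ B)ᶜ, so 17 ∉ A ∪ ((C ∪ B) ∩ B)ᶜ
17 ∈ C and 17 ∉ (A ∪ ((C ∪ B) ∩ B)ᶜ), so 17 ∈ C ∪ (A ∪ ((C ∪ B) ∩ B)ᶜ)
17 ∈ (C ∪ (A ∪ ((C ∪ B) ∩ B)ᶜ)) and 17 ∉ A, so 17 ∈ (C ∪ (A ∪ ((C ∪ B) ∩ B)ᶜ)) Δ A

Yes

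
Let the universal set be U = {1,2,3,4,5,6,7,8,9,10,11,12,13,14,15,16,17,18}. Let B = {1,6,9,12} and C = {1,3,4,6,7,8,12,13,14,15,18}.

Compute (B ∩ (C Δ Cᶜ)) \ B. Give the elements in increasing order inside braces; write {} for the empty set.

Cᶜ = {2,5,9,10,11,16,17}
C Δ Cᶜ = {1,2,3,4,5,6,7,8,9,10,11,12,13,14,15,16,17,18}
B ∩ (C Δ Cᶜ) = {1,6,9,12}
(B ∩ (C Δ Cᶜ)) \ B = {}

{}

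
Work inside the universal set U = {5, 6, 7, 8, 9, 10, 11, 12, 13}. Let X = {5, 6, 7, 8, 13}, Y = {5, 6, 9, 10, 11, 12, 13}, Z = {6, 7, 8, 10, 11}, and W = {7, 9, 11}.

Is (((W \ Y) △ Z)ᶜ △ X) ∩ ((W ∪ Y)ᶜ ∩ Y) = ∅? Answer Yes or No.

Yes

W \ Y = {7}
(W \ Y) △ Z = {6, 8, 10, 11}
((W \ Y) △ Z)ᶜ = {5, 7, 9, 12, 13}
((W \ Y) △ Z)ᶜ △ X = {6, 8, 9, 12}
W ∪ Y = {5, 6, 7, 9, 10, 11, 12, 13}
(W ∪ Y)ᶜ = {8}
(W ∪ Y)ᶜ ∩ Y = {}
{6, 8, 9, 12} and {} share no elements.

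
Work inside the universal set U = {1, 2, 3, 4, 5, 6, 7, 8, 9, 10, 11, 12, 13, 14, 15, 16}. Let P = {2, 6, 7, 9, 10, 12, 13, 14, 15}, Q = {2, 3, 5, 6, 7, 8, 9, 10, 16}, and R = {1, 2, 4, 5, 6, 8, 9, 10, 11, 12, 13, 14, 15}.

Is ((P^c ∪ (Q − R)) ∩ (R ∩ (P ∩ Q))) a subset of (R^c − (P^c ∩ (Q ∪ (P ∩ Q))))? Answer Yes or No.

Yes

P^c = {1, 3, 4, 5, 8, 11, 16}
Q − R = {3, 7, 16}
P^c ∪ (Q − R) = {1, 3, 4, 5, 7, 8, 11, 16}
P ∩ Q = {2, 6, 7, 9, 10}
R ∩ (P ∩ Q) = {2, 6, 9, 10}
(P^c ∪ (Q − R)) ∩ (R ∩ (P ∩ Q)) = {}
R^c = {3, 7, 16}
Q ∪ (P ∩ Q) = {2, 3, 5, 6, 7, 8, 9, 10, 16}
P^c ∩ (Q ∪ (P ∩ Q)) = {3, 5, 8, 16}
R^c − (P^c ∩ (Q ∪ (P ∩ Q))) = {7}
Every element of {} is in {7}, so (P^c ∪ (Q − R)) ∩ (R ∩ (P ∩ Q)) ⊆ R^c − (P^c ∩ (Q ∪ (P ∩ Q))).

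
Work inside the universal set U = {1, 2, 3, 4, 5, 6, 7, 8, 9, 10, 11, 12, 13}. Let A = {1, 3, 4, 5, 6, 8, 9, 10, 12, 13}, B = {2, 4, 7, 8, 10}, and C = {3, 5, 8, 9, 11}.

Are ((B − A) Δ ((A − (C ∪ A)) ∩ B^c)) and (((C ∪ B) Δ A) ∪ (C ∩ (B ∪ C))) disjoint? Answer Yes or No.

No

B − A = {2, 7}
C ∪ A = {1, 3, 4, 5, 6, 8, 9, 10, 11, 12, 13}
A − (C ∪ A) = {}
B^c = {1, 3, 5, 6, 9, 11, 12, 13}
(A − (C ∪ A)) ∩ B^c = {}
(B − A) Δ ((A − (C ∪ A)) ∩ B^c) = {2, 7}
C ∪ B = {2, 3, 4, 5, 7, 8, 9, 10, 11}
(C ∪ B) Δ A = {1, 2, 6, 7, 11, 12, 13}
B ∪ C = {2, 3, 4, 5, 7, 8, 9, 10, 11}
C ∩ (B ∪ C) = {3, 5, 8, 9, 11}
((C ∪ B) Δ A) ∪ (C ∩ (B ∪ C)) = {1, 2, 3, 5, 6, 7, 8, 9, 11, 12, 13}
2 lies in both, so they are not disjoint.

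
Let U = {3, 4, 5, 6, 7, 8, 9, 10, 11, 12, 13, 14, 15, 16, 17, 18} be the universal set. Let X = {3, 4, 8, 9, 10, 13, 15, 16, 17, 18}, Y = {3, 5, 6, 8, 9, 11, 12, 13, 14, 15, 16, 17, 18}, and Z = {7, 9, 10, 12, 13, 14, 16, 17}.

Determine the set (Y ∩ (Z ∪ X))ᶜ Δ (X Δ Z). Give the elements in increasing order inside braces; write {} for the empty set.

Z ∪ X = {3, 4, 7, 8, 9, 10, 12, 13, 14, 15, 16, 17, 18}
Y ∩ (Z ∪ X) = {3, 8, 9, 12, 13, 14, 15, 16, 17, 18}
(Y ∩ (Z ∪ X))ᶜ = {4, 5, 6, 7, 10, 11}
X Δ Z = {3, 4, 7, 8, 12, 14, 15, 18}
(Y ∩ (Z ∪ X))ᶜ Δ (X Δ Z) = {3, 5, 6, 8, 10, 11, 12, 14, 15, 18}

{3, 5, 6, 8, 10, 11, 12, 14, 15, 18}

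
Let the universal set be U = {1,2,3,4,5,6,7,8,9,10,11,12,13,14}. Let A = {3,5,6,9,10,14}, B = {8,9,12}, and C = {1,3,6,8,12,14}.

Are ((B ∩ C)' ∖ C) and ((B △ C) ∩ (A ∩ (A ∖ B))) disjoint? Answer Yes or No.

Yes

B ∩ C = {8,12}
(B ∩ C)' = {1,2,3,4,5,6,7,9,10,11,13,14}
(B ∩ C)' ∖ C = {2,4,5,7,9,10,11,13}
B △ C = {1,3,6,9,14}
A ∖ B = {3,5,6,10,14}
A ∩ (A ∖ B) = {3,5,6,10,14}
(B △ C) ∩ (A ∩ (A ∖ B)) = {3,6,14}
{2,4,5,7,9,10,11,13} and {3,6,14} share no elements.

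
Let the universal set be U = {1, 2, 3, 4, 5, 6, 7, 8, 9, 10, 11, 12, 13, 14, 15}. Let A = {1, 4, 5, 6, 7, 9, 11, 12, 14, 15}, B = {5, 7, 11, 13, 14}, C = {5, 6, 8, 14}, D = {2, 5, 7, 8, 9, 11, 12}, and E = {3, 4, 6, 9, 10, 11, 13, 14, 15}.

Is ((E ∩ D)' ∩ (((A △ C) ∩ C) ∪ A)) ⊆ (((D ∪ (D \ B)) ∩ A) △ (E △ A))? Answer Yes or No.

E ∩ D = {9, 11}
(E ∩ D)' = {1, 2, 3, 4, 5, 6, 7, 8, 10, 12, 13, 14, 15}
A △ C = {1, 4, 7, 8, 9, 11, 12, 15}
(A △ C) ∩ C = {8}
((A △ C) ∩ C) ∪ A = {1, 4, 5, 6, 7, 8, 9, 11, 12, 14, 15}
(E ∩ D)' ∩ (((A △ C) ∩ C) ∪ A) = {1, 4, 5, 6, 7, 8, 12, 14, 15}
D \ B = {2, 8, 9, 12}
D ∪ (D \ B) = {2, 5, 7, 8, 9, 11, 12}
(D ∪ (D \ B)) ∩ A = {5, 7, 9, 11, 12}
E △ A = {1, 3, 5, 7, 10, 12, 13}
((D ∪ (D \ B)) ∩ A) △ (E △ A) = {1, 3, 9, 10, 11, 13}
4 ∈ (E ∩ D)' ∩ (((A △ C) ∩ C) ∪ A) but 4 ∉ ((D ∪ (D \ B)) ∩ A) △ (E △ A), so the inclusion fails.

No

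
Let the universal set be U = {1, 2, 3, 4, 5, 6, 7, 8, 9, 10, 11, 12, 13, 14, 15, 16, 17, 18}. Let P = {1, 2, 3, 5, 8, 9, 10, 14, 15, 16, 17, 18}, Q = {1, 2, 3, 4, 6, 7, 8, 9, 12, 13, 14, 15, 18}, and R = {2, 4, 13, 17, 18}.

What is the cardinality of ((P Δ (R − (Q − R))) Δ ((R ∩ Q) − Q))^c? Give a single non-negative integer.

7

Q − R = {1, 3, 6, 7, 8, 9, 12, 14, 15}
R − (Q − R) = {2, 4, 13, 17, 18}
P Δ (R − (Q − R)) = {1, 3, 4, 5, 8, 9, 10, 13, 14, 15, 16}
R ∩ Q = {2, 4, 13, 18}
(R ∩ Q) − Q = {}
(P Δ (R − (Q − R))) Δ ((R ∩ Q) − Q) = {1, 3, 4, 5, 8, 9, 10, 13, 14, 15, 16}
((P Δ (R − (Q − R))) Δ ((R ∩ Q) − Q))^c = {2, 6, 7, 11, 12, 17, 18}
|((P Δ (R − (Q − R))) Δ ((R ∩ Q) − Q))^c| = 7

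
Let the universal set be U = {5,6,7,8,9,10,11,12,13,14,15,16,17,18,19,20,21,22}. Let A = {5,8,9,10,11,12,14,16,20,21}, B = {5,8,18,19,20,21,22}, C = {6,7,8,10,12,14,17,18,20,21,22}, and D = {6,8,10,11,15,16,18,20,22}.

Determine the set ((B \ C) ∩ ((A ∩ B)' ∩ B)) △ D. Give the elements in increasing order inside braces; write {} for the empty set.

B \ C = {5,19}
A ∩ B = {5,8,20,21}
(A ∩ B)' = {6,7,9,10,11,12,13,14,15,16,17,18,19,22}
(A ∩ B)' ∩ B = {18,19,22}
(B \ C) ∩ ((A ∩ B)' ∩ B) = {19}
((B \ C) ∩ ((A ∩ B)' ∩ B)) △ D = {6,8,10,11,15,16,18,19,20,22}

{6,8,10,11,15,16,18,19,20,22}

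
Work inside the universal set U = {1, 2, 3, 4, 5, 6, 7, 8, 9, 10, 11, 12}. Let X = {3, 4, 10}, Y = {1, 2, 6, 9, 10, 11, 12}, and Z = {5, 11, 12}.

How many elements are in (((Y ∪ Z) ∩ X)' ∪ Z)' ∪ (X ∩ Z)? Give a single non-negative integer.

Y ∪ Z = {1, 2, 5, 6, 9, 10, 11, 12}
(Y ∪ Z) ∩ X = {10}
((Y ∪ Z) ∩ X)' = {1, 2, 3, 4, 5, 6, 7, 8, 9, 11, 12}
((Y ∪ Z) ∩ X)' ∪ Z = {1, 2, 3, 4, 5, 6, 7, 8, 9, 11, 12}
(((Y ∪ Z) ∩ X)' ∪ Z)' = {10}
X ∩ Z = {}
(((Y ∪ Z) ∩ X)' ∪ Z)' ∪ (X ∩ Z) = {10}
|(((Y ∪ Z) ∩ X)' ∪ Z)' ∪ (X ∩ Z)| = 1

1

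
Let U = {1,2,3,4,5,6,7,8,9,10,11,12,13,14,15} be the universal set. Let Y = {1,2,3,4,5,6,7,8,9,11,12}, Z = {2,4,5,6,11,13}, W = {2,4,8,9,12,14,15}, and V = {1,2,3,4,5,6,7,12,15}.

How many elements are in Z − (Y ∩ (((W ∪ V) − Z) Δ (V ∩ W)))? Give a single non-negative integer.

4

W ∪ V = {1,2,3,4,5,6,7,8,9,12,14,15}
(W ∪ V) − Z = {1,3,7,8,9,12,14,15}
V ∩ W = {2,4,12,15}
((W ∪ V) − Z) Δ (V ∩ W) = {1,2,3,4,7,8,9,14}
Y ∩ (((W ∪ V) − Z) Δ (V ∩ W)) = {1,2,3,4,7,8,9}
Z − (Y ∩ (((W ∪ V) − Z) Δ (V ∩ W))) = {5,6,11,13}
|Z − (Y ∩ (((W ∪ V) − Z) Δ (V ∩ W)))| = 4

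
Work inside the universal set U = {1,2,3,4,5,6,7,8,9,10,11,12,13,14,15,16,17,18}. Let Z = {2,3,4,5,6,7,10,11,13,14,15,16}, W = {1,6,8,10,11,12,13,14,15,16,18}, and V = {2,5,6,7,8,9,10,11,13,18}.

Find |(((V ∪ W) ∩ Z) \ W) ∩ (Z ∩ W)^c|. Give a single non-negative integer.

V ∪ W = {1,2,5,6,7,8,9,10,11,12,13,14,15,16,18}
(V ∪ W) ∩ Z = {2,5,6,7,10,11,13,14,15,16}
((V ∪ W) ∩ Z) \ W = {2,5,7}
Z ∩ W = {6,10,11,13,14,15,16}
(Z ∩ W)^c = {1,2,3,4,5,7,8,9,12,17,18}
(((V ∪ W) ∩ Z) \ W) ∩ (Z ∩ W)^c = {2,5,7}
|(((V ∪ W) ∩ Z) \ W) ∩ (Z ∩ W)^c| = 3

3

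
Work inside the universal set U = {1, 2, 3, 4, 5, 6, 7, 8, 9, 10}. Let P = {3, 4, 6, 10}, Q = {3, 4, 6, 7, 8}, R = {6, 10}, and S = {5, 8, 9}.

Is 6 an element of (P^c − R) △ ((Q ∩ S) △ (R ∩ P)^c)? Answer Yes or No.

No

6 ∈ P, so 6 ∉ P^c
6 ∉ P^c and 6 ∈ R, so 6 ∉ P^c − R
6 ∈ Q and 6 ∉ S, so 6 ∉ Q ∩ S
6 ∈ R and 6 ∈ P, so 6 ∈ R ∩ P
6 ∉ (R ∩ P)^c since 6 ∈ (R ∩ P)
6 ∉ (Q ∩ S) and 6 ∉ (R ∩ P)^c, so 6 ∉ (Q ∩ S) △ (R ∩ P)^c
6 ∉ (P^c − R) and 6 ∉ ((Q ∩ S) △ (R ∩ P)^c), so 6 ∉ (P^c − R) △ ((Q ∩ S) △ (R ∩ P)^c)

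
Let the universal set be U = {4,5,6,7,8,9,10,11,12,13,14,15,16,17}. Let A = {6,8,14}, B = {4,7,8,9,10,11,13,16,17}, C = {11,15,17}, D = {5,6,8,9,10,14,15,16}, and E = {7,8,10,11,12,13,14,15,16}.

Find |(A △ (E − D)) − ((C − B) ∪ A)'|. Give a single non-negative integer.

E − D = {7,11,12,13}
A △ (E − D) = {6,7,8,11,12,13,14}
C − B = {15}
(C − B) ∪ A = {6,8,14,15}
((C − B) ∪ A)' = {4,5,7,9,10,11,12,13,16,17}
(A △ (E − D)) − ((C − B) ∪ A)' = {6,8,14}
|(A △ (E − D)) − ((C − B) ∪ A)'| = 3

3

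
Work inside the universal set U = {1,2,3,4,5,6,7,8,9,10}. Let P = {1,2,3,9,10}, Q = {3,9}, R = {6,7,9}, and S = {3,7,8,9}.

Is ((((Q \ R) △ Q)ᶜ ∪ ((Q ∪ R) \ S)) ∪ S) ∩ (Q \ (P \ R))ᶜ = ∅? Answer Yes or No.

Q \ R = {3}
(Q \ R) △ Q = {9}
((Q \ R) △ Q)ᶜ = {1,2,3,4,5,6,7,8,10}
Q ∪ R = {3,6,7,9}
(Q ∪ R) \ S = {6}
((Q \ R) △ Q)ᶜ ∪ ((Q ∪ R) \ S) = {1,2,3,4,5,6,7,8,10}
(((Q \ R) △ Q)ᶜ ∪ ((Q ∪ R) \ S)) ∪ S = {1,2,3,4,5,6,7,8,9,10}
P \ R = {1,2,3,10}
Q \ (P \ R) = {9}
(Q \ (P \ R))ᶜ = {1,2,3,4,5,6,7,8,10}
1 lies in both, so they are not disjoint.

No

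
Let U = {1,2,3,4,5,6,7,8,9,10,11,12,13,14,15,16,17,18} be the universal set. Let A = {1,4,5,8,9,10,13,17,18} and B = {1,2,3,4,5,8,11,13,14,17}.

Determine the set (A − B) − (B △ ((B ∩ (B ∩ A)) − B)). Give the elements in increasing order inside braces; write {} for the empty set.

{9,10,18}

A − B = {9,10,18}
B ∩ A = {1,4,5,8,13,17}
B ∩ (B ∩ A) = {1,4,5,8,13,17}
(B ∩ (B ∩ A)) − B = {}
B △ ((B ∩ (B ∩ A)) − B) = {1,2,3,4,5,8,11,13,14,17}
(A − B) − (B △ ((B ∩ (B ∩ A)) − B)) = {9,10,18}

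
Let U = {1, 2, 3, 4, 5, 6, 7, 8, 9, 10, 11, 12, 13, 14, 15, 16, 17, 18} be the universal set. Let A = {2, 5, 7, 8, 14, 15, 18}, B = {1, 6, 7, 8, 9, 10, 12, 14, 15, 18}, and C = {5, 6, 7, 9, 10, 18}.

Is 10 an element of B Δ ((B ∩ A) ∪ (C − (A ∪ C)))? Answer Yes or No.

10 ∈ B and 10 ∉ A, so 10 ∉ B ∩ A
10 ∉ A and 10 ∈ C, so 10 ∈ A ∪ C
10 ∈ C and 10 ∈ (A ∪ C), so 10 ∉ C − (A ∪ C)
10 ∉ (B ∩ A) and 10 ∉ (C − (A ∪ C)), so 10 ∉ (B ∩ A) ∪ (C − (A ∪ C))
10 ∈ B and 10 ∉ ((B ∩ A) ∪ (C − (A ∪ C))), so 10 ∈ B Δ ((B ∩ A) ∪ (C − (A ∪ C)))

Yes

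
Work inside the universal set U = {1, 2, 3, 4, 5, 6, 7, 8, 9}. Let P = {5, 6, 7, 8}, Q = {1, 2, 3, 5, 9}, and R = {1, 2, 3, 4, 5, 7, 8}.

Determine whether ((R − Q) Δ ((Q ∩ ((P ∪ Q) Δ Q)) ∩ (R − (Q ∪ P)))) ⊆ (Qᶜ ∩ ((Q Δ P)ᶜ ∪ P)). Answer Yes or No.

R − Q = {4, 7, 8}
P ∪ Q = {1, 2, 3, 5, 6, 7, 8, 9}
(P ∪ Q) Δ Q = {6, 7, 8}
Q ∩ ((P ∪ Q) Δ Q) = {}
Q ∪ P = {1, 2, 3, 5, 6, 7, 8, 9}
R − (Q ∪ P) = {4}
(Q ∩ ((P ∪ Q) Δ Q)) ∩ (R − (Q ∪ P)) = {}
(R − Q) Δ ((Q ∩ ((P ∪ Q) Δ Q)) ∩ (R − (Q ∪ P))) = {4, 7, 8}
Qᶜ = {4, 6, 7, 8}
Q Δ P = {1, 2, 3, 6, 7, 8, 9}
(Q Δ P)ᶜ = {4, 5}
(Q Δ P)ᶜ ∪ P = {4, 5, 6, 7, 8}
Qᶜ ∩ ((Q Δ P)ᶜ ∪ P) = {4, 6, 7, 8}
Every element of {4, 7, 8} is in {4, 6, 7, 8}, so (R − Q) Δ ((Q ∩ ((P ∪ Q) Δ Q)) ∩ (R − (Q ∪ P))) ⊆ Qᶜ ∩ ((Q Δ P)ᶜ ∪ P).

Yes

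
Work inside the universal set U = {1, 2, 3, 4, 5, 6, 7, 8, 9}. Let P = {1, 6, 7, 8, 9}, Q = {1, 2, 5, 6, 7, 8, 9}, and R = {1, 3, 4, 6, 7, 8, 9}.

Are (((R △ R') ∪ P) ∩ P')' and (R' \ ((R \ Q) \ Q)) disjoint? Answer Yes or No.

R' = {2, 5}
R △ R' = {1, 2, 3, 4, 5, 6, 7, 8, 9}
(R △ R') ∪ P = {1, 2, 3, 4, 5, 6, 7, 8, 9}
P' = {2, 3, 4, 5}
((R △ R') ∪ P) ∩ P' = {2, 3, 4, 5}
(((R △ R') ∪ P) ∩ P')' = {1, 6, 7, 8, 9}
R \ Q = {3, 4}
(R \ Q) \ Q = {3, 4}
R' \ ((R \ Q) \ Q) = {2, 5}
{1, 6, 7, 8, 9} and {2, 5} share no elements.

Yes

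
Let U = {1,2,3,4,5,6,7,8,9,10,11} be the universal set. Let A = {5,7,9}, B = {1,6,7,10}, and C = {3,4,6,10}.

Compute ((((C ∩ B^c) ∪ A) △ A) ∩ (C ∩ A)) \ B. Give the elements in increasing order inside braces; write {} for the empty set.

{}

B^c = {2,3,4,5,8,9,11}
C ∩ B^c = {3,4}
(C ∩ B^c) ∪ A = {3,4,5,7,9}
((C ∩ B^c) ∪ A) △ A = {3,4}
C ∩ A = {}
(((C ∩ B^c) ∪ A) △ A) ∩ (C ∩ A) = {}
((((C ∩ B^c) ∪ A) △ A) ∩ (C ∩ A)) \ B = {}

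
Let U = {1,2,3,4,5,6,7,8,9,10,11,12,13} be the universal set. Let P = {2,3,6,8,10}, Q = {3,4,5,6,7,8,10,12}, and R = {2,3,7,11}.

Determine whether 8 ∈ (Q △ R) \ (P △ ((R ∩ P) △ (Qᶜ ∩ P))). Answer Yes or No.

8 ∈ Q and 8 ∉ R, so 8 ∈ Q △ R
8 ∉ R and 8 ∈ P, so 8 ∉ R ∩ P
8 ∈ Q, so 8 ∉ Qᶜ
8 ∉ Qᶜ and 8 ∈ P, so 8 ∉ Qᶜ ∩ P
8 ∉ (R ∩ P) and 8 ∉ (Qᶜ ∩ P), so 8 ∉ (R ∩ P) △ (Qᶜ ∩ P)
8 ∈ P and 8 ∉ ((R ∩ P) △ (Qᶜ ∩ P)), so 8 ∈ P △ ((R ∩ P) △ (Qᶜ ∩ P))
8 ∈ (Q △ R) and 8 ∈ (P △ ((R ∩ P) △ (Qᶜ ∩ P))), so 8 ∉ (Q △ R) \ (P △ ((R ∩ P) △ (Qᶜ ∩ P)))

No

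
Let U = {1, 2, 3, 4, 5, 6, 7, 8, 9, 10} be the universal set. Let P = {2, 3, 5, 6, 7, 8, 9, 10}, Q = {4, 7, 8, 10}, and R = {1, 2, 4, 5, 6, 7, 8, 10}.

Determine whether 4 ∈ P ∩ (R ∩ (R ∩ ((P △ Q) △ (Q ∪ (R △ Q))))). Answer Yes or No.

No

4 ∉ P and 4 ∈ Q, so 4 ∈ P △ Q
4 ∈ R and 4 ∈ Q, so 4 ∉ R △ Q
4 ∈ Q and 4 ∉ (R △ Q), so 4 ∈ Q ∪ (R △ Q)
4 ∈ (P △ Q) and 4 ∈ (Q ∪ (R △ Q)), so 4 ∉ (P △ Q) △ (Q ∪ (R △ Q))
4 ∈ R and 4 ∉ ((P △ Q) △ (Q ∪ (R △ Q))), so 4 ∉ R ∩ ((P △ Q) △ (Q ∪ (R △ Q)))
4 ∈ R and 4 ∉ (R ∩ ((P △ Q) △ (Q ∪ (R △ Q)))), so 4 ∉ R ∩ (R ∩ ((P △ Q) △ (Q ∪ (R △ Q))))
4 ∉ P and 4 ∉ (R ∩ (R ∩ ((P △ Q) △ (Q ∪ (R △ Q))))), so 4 ∉ P ∩ (R ∩ (R ∩ ((P △ Q) △ (Q ∪ (R △ Q)))))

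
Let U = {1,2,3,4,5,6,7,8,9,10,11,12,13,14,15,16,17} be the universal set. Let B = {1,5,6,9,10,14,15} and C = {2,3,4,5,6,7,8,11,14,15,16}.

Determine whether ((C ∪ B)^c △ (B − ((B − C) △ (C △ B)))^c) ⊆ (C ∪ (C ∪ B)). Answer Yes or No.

C ∪ B = {1,2,3,4,5,6,7,8,9,10,11,14,15,16}
(C ∪ B)^c = {12,13,17}
B − C = {1,9,10}
C △ B = {1,2,3,4,7,8,9,10,11,16}
(B − C) △ (C △ B) = {2,3,4,7,8,11,16}
B − ((B − C) △ (C △ B)) = {1,5,6,9,10,14,15}
(B − ((B − C) △ (C △ B)))^c = {2,3,4,7,8,11,12,13,16,17}
(C ∪ B)^c △ (B − ((B − C) △ (C △ B)))^c = {2,3,4,7,8,11,16}
C ∪ (C ∪ B) = {1,2,3,4,5,6,7,8,9,10,11,14,15,16}
Every element of {2,3,4,7,8,11,16} is in {1,2,3,4,5,6,7,8,9,10,11,14,15,16}, so (C ∪ B)^c △ (B − ((B − C) △ (C △ B)))^c ⊆ C ∪ (C ∪ B).

Yes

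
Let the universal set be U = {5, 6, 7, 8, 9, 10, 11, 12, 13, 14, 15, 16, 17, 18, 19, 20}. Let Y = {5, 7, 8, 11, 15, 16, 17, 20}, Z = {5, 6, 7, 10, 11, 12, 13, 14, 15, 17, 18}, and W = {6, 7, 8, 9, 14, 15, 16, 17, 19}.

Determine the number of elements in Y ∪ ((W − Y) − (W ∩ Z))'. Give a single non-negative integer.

14

W − Y = {6, 9, 14, 19}
W ∩ Z = {6, 7, 14, 15, 17}
(W − Y) − (W ∩ Z) = {9, 19}
((W − Y) − (W ∩ Z))' = {5, 6, 7, 8, 10, 11, 12, 13, 14, 15, 16, 17, 18, 20}
Y ∪ ((W − Y) − (W ∩ Z))' = {5, 6, 7, 8, 10, 11, 12, 13, 14, 15, 16, 17, 18, 20}
|Y ∪ ((W − Y) − (W ∩ Z))'| = 14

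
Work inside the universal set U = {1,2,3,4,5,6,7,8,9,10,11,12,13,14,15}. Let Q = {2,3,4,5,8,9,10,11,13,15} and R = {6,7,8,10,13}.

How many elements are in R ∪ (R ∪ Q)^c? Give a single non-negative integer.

8

R ∪ Q = {2,3,4,5,6,7,8,9,10,11,13,15}
(R ∪ Q)^c = {1,12,14}
R ∪ (R ∪ Q)^c = {1,6,7,8,10,12,13,14}
|R ∪ (R ∪ Q)^c| = 8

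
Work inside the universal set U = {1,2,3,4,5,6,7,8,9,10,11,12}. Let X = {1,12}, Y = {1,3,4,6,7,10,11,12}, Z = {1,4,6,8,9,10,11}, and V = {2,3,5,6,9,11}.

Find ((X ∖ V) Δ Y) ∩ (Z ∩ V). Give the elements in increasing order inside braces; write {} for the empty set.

{6,11}

X ∖ V = {1,12}
(X ∖ V) Δ Y = {3,4,6,7,10,11}
Z ∩ V = {6,9,11}
((X ∖ V) Δ Y) ∩ (Z ∩ V) = {6,11}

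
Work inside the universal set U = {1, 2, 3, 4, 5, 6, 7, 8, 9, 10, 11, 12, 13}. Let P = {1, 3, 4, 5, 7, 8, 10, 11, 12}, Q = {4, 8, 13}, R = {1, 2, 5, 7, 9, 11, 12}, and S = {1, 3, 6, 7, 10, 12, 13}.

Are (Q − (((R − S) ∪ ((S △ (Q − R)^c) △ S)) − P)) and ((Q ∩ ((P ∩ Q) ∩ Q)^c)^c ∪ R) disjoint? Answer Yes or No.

R − S = {2, 5, 9, 11}
Q − R = {4, 8, 13}
(Q − R)^c = {1, 2, 3, 5, 6, 7, 9, 10, 11, 12}
S △ (Q − R)^c = {2, 5, 9, 11, 13}
(S △ (Q − R)^c) △ S = {1, 2, 3, 5, 6, 7, 9, 10, 11, 12}
(R − S) ∪ ((S △ (Q − R)^c) △ S) = {1, 2, 3, 5, 6, 7, 9, 10, 11, 12}
((R − S) ∪ ((S △ (Q − R)^c) △ S)) − P = {2, 6, 9}
Q − (((R − S) ∪ ((S △ (Q − R)^c) △ S)) − P) = {4, 8, 13}
P ∩ Q = {4, 8}
(P ∩ Q) ∩ Q = {4, 8}
((P ∩ Q) ∩ Q)^c = {1, 2, 3, 5, 6, 7, 9, 10, 11, 12, 13}
Q ∩ ((P ∩ Q) ∩ Q)^c = {13}
(Q ∩ ((P ∩ Q) ∩ Q)^c)^c = {1, 2, 3, 4, 5, 6, 7, 8, 9, 10, 11, 12}
(Q ∩ ((P ∩ Q) ∩ Q)^c)^c ∪ R = {1, 2, 3, 4, 5, 6, 7, 8, 9, 10, 11, 12}
4 lies in both, so they are not disjoint.

No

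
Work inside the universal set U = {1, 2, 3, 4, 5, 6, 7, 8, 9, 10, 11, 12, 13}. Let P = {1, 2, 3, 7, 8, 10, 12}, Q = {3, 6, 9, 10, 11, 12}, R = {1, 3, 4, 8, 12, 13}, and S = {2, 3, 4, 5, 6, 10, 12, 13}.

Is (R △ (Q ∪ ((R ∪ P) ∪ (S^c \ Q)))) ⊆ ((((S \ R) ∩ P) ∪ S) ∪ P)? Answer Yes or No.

No

R ∪ P = {1, 2, 3, 4, 7, 8, 10, 12, 13}
S^c = {1, 7, 8, 9, 11}
S^c \ Q = {1, 7, 8}
(R ∪ P) ∪ (S^c \ Q) = {1, 2, 3, 4, 7, 8, 10, 12, 13}
Q ∪ ((R ∪ P) ∪ (S^c \ Q)) = {1, 2, 3, 4, 6, 7, 8, 9, 10, 11, 12, 13}
R △ (Q ∪ ((R ∪ P) ∪ (S^c \ Q))) = {2, 6, 7, 9, 10, 11}
S \ R = {2, 5, 6, 10}
(S \ R) ∩ P = {2, 10}
((S \ R) ∩ P) ∪ S = {2, 3, 4, 5, 6, 10, 12, 13}
(((S \ R) ∩ P) ∪ S) ∪ P = {1, 2, 3, 4, 5, 6, 7, 8, 10, 12, 13}
9 ∈ R △ (Q ∪ ((R ∪ P) ∪ (S^c \ Q))) but 9 ∉ (((S \ R) ∩ P) ∪ S) ∪ P, so the inclusion fails.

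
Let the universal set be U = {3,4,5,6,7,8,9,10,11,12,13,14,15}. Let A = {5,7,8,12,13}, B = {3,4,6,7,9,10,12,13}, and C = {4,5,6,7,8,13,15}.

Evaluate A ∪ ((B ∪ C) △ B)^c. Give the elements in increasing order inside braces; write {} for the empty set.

{3,4,5,6,7,8,9,10,11,12,13,14}

B ∪ C = {3,4,5,6,7,8,9,10,12,13,15}
(B ∪ C) △ B = {5,8,15}
((B ∪ C) △ B)^c = {3,4,6,7,9,10,11,12,13,14}
A ∪ ((B ∪ C) △ B)^c = {3,4,5,6,7,8,9,10,11,12,13,14}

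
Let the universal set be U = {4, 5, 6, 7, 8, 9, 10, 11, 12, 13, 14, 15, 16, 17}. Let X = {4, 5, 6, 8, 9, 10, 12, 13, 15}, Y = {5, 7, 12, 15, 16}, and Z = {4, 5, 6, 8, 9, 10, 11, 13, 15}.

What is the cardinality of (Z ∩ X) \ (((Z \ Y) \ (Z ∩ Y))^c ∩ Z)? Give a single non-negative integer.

6

Z ∩ X = {4, 5, 6, 8, 9, 10, 13, 15}
Z \ Y = {4, 6, 8, 9, 10, 11, 13}
Z ∩ Y = {5, 15}
(Z \ Y) \ (Z ∩ Y) = {4, 6, 8, 9, 10, 11, 13}
((Z \ Y) \ (Z ∩ Y))^c = {5, 7, 12, 14, 15, 16, 17}
((Z \ Y) \ (Z ∩ Y))^c ∩ Z = {5, 15}
(Z ∩ X) \ (((Z \ Y) \ (Z ∩ Y))^c ∩ Z) = {4, 6, 8, 9, 10, 13}
|(Z ∩ X) \ (((Z \ Y) \ (Z ∩ Y))^c ∩ Z)| = 6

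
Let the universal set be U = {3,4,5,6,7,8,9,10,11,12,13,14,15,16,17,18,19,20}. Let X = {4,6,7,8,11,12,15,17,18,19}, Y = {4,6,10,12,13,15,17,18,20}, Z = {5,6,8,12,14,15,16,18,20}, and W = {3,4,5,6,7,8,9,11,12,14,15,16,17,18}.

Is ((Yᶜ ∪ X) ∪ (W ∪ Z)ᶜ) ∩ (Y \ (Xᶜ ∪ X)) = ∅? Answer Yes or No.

Yᶜ = {3,5,7,8,9,11,14,16,19}
Yᶜ ∪ X = {3,4,5,6,7,8,9,11,12,14,15,16,17,18,19}
W ∪ Z = {3,4,5,6,7,8,9,11,12,14,15,16,17,18,20}
(W ∪ Z)ᶜ = {10,13,19}
(Yᶜ ∪ X) ∪ (W ∪ Z)ᶜ = {3,4,5,6,7,8,9,10,11,12,13,14,15,16,17,18,19}
Xᶜ = {3,5,9,10,13,14,16,20}
Xᶜ ∪ X = {3,4,5,6,7,8,9,10,11,12,13,14,15,16,17,18,19,20}
Y \ (Xᶜ ∪ X) = {}
{3,4,5,6,7,8,9,10,11,12,13,14,15,16,17,18,19} and {} share no elements.

Yes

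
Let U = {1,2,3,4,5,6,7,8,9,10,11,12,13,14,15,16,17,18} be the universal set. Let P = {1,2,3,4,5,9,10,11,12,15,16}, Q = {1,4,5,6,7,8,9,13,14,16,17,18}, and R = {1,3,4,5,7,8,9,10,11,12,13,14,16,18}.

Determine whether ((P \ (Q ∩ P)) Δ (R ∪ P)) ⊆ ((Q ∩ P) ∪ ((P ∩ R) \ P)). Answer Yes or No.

Q ∩ P = {1,4,5,9,16}
P \ (Q ∩ P) = {2,3,10,11,12,15}
R ∪ P = {1,2,3,4,5,7,8,9,10,11,12,13,14,15,16,18}
(P \ (Q ∩ P)) Δ (R ∪ P) = {1,4,5,7,8,9,13,14,16,18}
P ∩ R = {1,3,4,5,9,10,11,12,16}
(P ∩ R) \ P = {}
(Q ∩ P) ∪ ((P ∩ R) \ P) = {1,4,5,9,16}
7 ∈ (P \ (Q ∩ P)) Δ (R ∪ P) but 7 ∉ (Q ∩ P) ∪ ((P ∩ R) \ P), so the inclusion fails.

No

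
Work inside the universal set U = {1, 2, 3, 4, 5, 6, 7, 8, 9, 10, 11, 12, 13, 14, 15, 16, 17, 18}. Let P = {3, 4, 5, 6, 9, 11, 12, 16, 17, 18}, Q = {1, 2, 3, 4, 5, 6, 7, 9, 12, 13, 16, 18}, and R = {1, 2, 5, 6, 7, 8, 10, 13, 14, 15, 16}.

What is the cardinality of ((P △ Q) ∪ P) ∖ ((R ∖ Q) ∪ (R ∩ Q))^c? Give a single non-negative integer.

P △ Q = {1, 2, 7, 11, 13, 17}
(P △ Q) ∪ P = {1, 2, 3, 4, 5, 6, 7, 9, 11, 12, 13, 16, 17, 18}
R ∖ Q = {8, 10, 14, 15}
R ∩ Q = {1, 2, 5, 6, 7, 13, 16}
(R ∖ Q) ∪ (R ∩ Q) = {1, 2, 5, 6, 7, 8, 10, 13, 14, 15, 16}
((R ∖ Q) ∪ (R ∩ Q))^c = {3, 4, 9, 11, 12, 17, 18}
((P △ Q) ∪ P) ∖ ((R ∖ Q) ∪ (R ∩ Q))^c = {1, 2, 5, 6, 7, 13, 16}
|((P △ Q) ∪ P) ∖ ((R ∖ Q) ∪ (R ∩ Q))^c| = 7

7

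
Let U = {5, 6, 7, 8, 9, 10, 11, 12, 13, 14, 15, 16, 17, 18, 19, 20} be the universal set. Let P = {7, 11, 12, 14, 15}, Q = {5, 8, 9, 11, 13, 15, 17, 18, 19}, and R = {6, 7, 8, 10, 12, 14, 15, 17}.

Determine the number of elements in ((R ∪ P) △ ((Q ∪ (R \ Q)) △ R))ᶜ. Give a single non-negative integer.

R ∪ P = {6, 7, 8, 10, 11, 12, 14, 15, 17}
R \ Q = {6, 7, 10, 12, 14}
Q ∪ (R \ Q) = {5, 6, 7, 8, 9, 10, 11, 12, 13, 14, 15, 17, 18, 19}
(Q ∪ (R \ Q)) △ R = {5, 9, 11, 13, 18, 19}
(R ∪ P) △ ((Q ∪ (R \ Q)) △ R) = {5, 6, 7, 8, 9, 10, 12, 13, 14, 15, 17, 18, 19}
((R ∪ P) △ ((Q ∪ (R \ Q)) △ R))ᶜ = {11, 16, 20}
|((R ∪ P) △ ((Q ∪ (R \ Q)) △ R))ᶜ| = 3

3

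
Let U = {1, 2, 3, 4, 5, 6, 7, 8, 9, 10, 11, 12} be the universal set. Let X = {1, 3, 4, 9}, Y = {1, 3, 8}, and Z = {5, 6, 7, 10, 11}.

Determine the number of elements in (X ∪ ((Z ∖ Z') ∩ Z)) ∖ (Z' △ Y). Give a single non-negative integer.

Z' = {1, 2, 3, 4, 8, 9, 12}
Z ∖ Z' = {5, 6, 7, 10, 11}
(Z ∖ Z') ∩ Z = {5, 6, 7, 10, 11}
X ∪ ((Z ∖ Z') ∩ Z) = {1, 3, 4, 5, 6, 7, 9, 10, 11}
Z' △ Y = {2, 4, 9, 12}
(X ∪ ((Z ∖ Z') ∩ Z)) ∖ (Z' △ Y) = {1, 3, 5, 6, 7, 10, 11}
|(X ∪ ((Z ∖ Z') ∩ Z)) ∖ (Z' △ Y)| = 7

7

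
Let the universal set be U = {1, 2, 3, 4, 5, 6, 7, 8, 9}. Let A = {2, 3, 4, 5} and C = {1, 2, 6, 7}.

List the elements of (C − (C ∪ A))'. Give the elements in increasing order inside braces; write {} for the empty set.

C ∪ A = {1, 2, 3, 4, 5, 6, 7}
C − (C ∪ A) = {}
(C − (C ∪ A))' = {1, 2, 3, 4, 5, 6, 7, 8, 9}

{1, 2, 3, 4, 5, 6, 7, 8, 9}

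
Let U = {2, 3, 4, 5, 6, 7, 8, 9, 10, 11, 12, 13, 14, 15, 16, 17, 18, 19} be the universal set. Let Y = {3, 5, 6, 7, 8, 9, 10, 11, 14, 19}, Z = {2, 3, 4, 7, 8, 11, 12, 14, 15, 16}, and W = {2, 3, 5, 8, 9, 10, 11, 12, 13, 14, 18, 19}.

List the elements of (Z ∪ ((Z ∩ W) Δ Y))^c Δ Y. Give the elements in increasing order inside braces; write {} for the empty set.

{3, 5, 6, 7, 8, 9, 10, 11, 13, 14, 17, 18, 19}

Z ∩ W = {2, 3, 8, 11, 12, 14}
(Z ∩ W) Δ Y = {2, 5, 6, 7, 9, 10, 12, 19}
Z ∪ ((Z ∩ W) Δ Y) = {2, 3, 4, 5, 6, 7, 8, 9, 10, 11, 12, 14, 15, 16, 19}
(Z ∪ ((Z ∩ W) Δ Y))^c = {13, 17, 18}
(Z ∪ ((Z ∩ W) Δ Y))^c Δ Y = {3, 5, 6, 7, 8, 9, 10, 11, 13, 14, 17, 18, 19}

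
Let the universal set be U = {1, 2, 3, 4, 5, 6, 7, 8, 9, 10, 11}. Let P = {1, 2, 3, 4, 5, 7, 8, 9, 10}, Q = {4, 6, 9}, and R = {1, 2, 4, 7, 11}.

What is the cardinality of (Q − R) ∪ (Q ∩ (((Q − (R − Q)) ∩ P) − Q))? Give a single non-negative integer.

Q − R = {6, 9}
R − Q = {1, 2, 7, 11}
Q − (R − Q) = {4, 6, 9}
(Q − (R − Q)) ∩ P = {4, 9}
((Q − (R − Q)) ∩ P) − Q = {}
Q ∩ (((Q − (R − Q)) ∩ P) − Q) = {}
(Q − R) ∪ (Q ∩ (((Q − (R − Q)) ∩ P) − Q)) = {6, 9}
|(Q − R) ∪ (Q ∩ (((Q − (R − Q)) ∩ P) − Q))| = 2

2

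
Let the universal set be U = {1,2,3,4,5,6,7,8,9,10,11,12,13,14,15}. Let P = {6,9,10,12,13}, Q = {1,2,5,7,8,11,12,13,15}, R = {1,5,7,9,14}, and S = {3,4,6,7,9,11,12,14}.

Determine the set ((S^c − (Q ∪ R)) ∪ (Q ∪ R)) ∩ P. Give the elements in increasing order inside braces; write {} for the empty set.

S^c = {1,2,5,8,10,13,15}
Q ∪ R = {1,2,5,7,8,9,11,12,13,14,15}
S^c − (Q ∪ R) = {10}
(S^c − (Q ∪ R)) ∪ (Q ∪ R) = {1,2,5,7,8,9,10,11,12,13,14,15}
((S^c − (Q ∪ R)) ∪ (Q ∪ R)) ∩ P = {9,10,12,13}

{9,10,12,13}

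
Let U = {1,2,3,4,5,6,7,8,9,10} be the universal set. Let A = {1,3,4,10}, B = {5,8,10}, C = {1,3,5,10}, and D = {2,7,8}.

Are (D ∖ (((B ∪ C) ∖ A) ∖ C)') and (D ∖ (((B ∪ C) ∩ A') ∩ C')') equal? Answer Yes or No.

Yes

B ∪ C = {1,3,5,8,10}
(B ∪ C) ∖ A = {5,8}
((B ∪ C) ∖ A) ∖ C = {8}
(((B ∪ C) ∖ A) ∖ C)' = {1,2,3,4,5,6,7,9,10}
D ∖ (((B ∪ C) ∖ A) ∖ C)' = {8}
A' = {2,5,6,7,8,9}
(B ∪ C) ∩ A' = {5,8}
C' = {2,4,6,7,8,9}
((B ∪ C) ∩ A') ∩ C' = {8}
(((B ∪ C) ∩ A') ∩ C')' = {1,2,3,4,5,6,7,9,10}
D ∖ (((B ∪ C) ∩ A') ∩ C')' = {8}
Both equal {8}, so D ∖ (((B ∪ C) ∖ A) ∖ C)' = D ∖ (((B ∪ C) ∩ A') ∩ C')'.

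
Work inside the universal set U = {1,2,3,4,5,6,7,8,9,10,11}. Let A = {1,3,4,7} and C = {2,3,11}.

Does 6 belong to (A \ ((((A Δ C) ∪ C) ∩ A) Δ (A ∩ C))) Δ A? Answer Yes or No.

6 ∉ A and 6 ∉ C, so 6 ∉ A Δ C
6 ∉ (A Δ C) and 6 ∉ C, so 6 ∉ (A Δ C) ∪ C
6 ∉ ((A Δ C) ∪ C) and 6 ∉ A, so 6 ∉ ((A Δ C) ∪ C) ∩ A
6 ∉ A and 6 ∉ C, so 6 ∉ A ∩ C
6 ∉ (((A Δ C) ∪ C) ∩ A) and 6 ∉ (A ∩ C), so 6 ∉ (((A Δ C) ∪ C) ∩ A) Δ (A ∩ C)
6 ∉ A and 6 ∉ ((((A Δ C) ∪ C) ∩ A) Δ (A ∩ C)), so 6 ∉ A \ ((((A Δ C) ∪ C) ∩ A) Δ (A ∩ C))
6 ∉ (A \ ((((A Δ C) ∪ C) ∩ A) Δ (A ∩ C))) and 6 ∉ A, so 6 ∉ (A \ ((((A Δ C) ∪ C) ∩ A) Δ (A ∩ C))) Δ A

No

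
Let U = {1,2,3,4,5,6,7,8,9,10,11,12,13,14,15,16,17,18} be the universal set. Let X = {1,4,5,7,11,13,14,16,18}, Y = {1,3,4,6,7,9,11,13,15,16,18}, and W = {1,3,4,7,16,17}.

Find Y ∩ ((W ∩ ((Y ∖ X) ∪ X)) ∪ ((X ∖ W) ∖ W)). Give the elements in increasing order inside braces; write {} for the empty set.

{1,3,4,7,11,13,16,18}

Y ∖ X = {3,6,9,15}
(Y ∖ X) ∪ X = {1,3,4,5,6,7,9,11,13,14,15,16,18}
W ∩ ((Y ∖ X) ∪ X) = {1,3,4,7,16}
X ∖ W = {5,11,13,14,18}
(X ∖ W) ∖ W = {5,11,13,14,18}
(W ∩ ((Y ∖ X) ∪ X)) ∪ ((X ∖ W) ∖ W) = {1,3,4,5,7,11,13,14,16,18}
Y ∩ ((W ∩ ((Y ∖ X) ∪ X)) ∪ ((X ∖ W) ∖ W)) = {1,3,4,7,11,13,16,18}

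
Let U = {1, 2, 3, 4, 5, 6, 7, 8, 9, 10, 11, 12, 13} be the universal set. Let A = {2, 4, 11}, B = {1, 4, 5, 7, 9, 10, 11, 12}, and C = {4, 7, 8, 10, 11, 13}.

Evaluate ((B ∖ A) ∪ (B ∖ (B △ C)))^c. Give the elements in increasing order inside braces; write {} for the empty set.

{2, 3, 6, 8, 13}

B ∖ A = {1, 5, 7, 9, 10, 12}
B △ C = {1, 5, 8, 9, 12, 13}
B ∖ (B △ C) = {4, 7, 10, 11}
(B ∖ A) ∪ (B ∖ (B △ C)) = {1, 4, 5, 7, 9, 10, 11, 12}
((B ∖ A) ∪ (B ∖ (B △ C)))^c = {2, 3, 6, 8, 13}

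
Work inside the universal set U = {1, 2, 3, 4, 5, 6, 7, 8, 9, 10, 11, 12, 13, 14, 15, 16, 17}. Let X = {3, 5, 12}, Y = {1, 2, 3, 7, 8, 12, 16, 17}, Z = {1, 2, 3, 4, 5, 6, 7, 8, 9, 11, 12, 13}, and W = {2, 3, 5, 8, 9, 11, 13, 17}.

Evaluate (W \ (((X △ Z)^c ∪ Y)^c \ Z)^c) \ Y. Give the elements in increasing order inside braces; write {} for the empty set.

X △ Z = {1, 2, 4, 6, 7, 8, 9, 11, 13}
(X △ Z)^c = {3, 5, 10, 12, 14, 15, 16, 17}
(X △ Z)^c ∪ Y = {1, 2, 3, 5, 7, 8, 10, 12, 14, 15, 16, 17}
((X △ Z)^c ∪ Y)^c = {4, 6, 9, 11, 13}
((X △ Z)^c ∪ Y)^c \ Z = {}
(((X △ Z)^c ∪ Y)^c \ Z)^c = {1, 2, 3, 4, 5, 6, 7, 8, 9, 10, 11, 12, 13, 14, 15, 16, 17}
W \ (((X △ Z)^c ∪ Y)^c \ Z)^c = {}
(W \ (((X △ Z)^c ∪ Y)^c \ Z)^c) \ Y = {}

{}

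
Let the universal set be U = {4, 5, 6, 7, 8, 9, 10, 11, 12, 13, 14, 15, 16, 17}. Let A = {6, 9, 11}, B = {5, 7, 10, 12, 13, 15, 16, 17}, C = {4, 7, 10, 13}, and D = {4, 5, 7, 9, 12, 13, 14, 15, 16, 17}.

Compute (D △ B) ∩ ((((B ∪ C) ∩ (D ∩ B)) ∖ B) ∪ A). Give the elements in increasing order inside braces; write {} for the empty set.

D △ B = {4, 9, 10, 14}
B ∪ C = {4, 5, 7, 10, 12, 13, 15, 16, 17}
D ∩ B = {5, 7, 12, 13, 15, 16, 17}
(B ∪ C) ∩ (D ∩ B) = {5, 7, 12, 13, 15, 16, 17}
((B ∪ C) ∩ (D ∩ B)) ∖ B = {}
(((B ∪ C) ∩ (D ∩ B)) ∖ B) ∪ A = {6, 9, 11}
(D △ B) ∩ ((((B ∪ C) ∩ (D ∩ B)) ∖ B) ∪ A) = {9}

{9}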